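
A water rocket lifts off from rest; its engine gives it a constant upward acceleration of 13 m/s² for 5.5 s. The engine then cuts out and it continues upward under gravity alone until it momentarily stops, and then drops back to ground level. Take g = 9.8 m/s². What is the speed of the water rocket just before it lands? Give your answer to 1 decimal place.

Phase 1 (powered ascent): v₀ = 0 m/s, a = 13 m/s².
v = v₀ + at = 0 + (13)(5.5) = 71.5 m/s
Δx = v₀t + ½at² = 0·5.5 + 0.5·13·5.5² = 197 m

Phase 2 (coasting upward): v₀ = 71.5 m/s, a = -9.8 m/s².
v = v₀ + at → t = (0 − 71.5) / -9.8 = 7.30 s
v² = v₀² + 2aΔx → Δx = (0² − 71.5²)/(2·-9.8) = 261 m

Phase 3 (free fall): v₀ = 0 m/s, a = -9.8 m/s².
Falls 457 m from rest: t = √(2·457/9.8) = 9.66 s; v = g·t = 94.7 m/s.
Impact speed = 94.7 m/s

94.7 m/s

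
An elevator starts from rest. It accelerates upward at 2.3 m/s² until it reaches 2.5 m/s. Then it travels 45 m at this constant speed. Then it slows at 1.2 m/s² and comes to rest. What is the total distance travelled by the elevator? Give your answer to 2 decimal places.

48.96 m

Phase 1 (accelerating): v₀ = 0 m/s, a = 2.3 m/s².
v = v₀ + at → t = (2.5 − 0) / 2.3 = 1.09 s
v² = v₀² + 2aΔx → Δx = (2.5² − 0²)/(2·2.3) = 1.36 m

Phase 2 (constant speed): v₀ = 2.50 m/s, a = 0 m/s².
Constant speed: t = d/v = 45/2.50 = 18.0 s

Phase 3 (decelerating): v₀ = 2.50 m/s, a = -1.2 m/s².
v = v₀ + at → t = (0 − 2.50) / -1.2 = 2.08 s
v² = v₀² + 2aΔx → Δx = (0² − 2.50²)/(2·-1.2) = 2.60 m
Total distance = 1.36 + 45.0 + 2.60 = 49.0 m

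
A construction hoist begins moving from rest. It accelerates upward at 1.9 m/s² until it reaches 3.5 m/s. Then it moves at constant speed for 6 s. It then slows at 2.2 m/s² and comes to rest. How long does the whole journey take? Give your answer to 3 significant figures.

9.43 s

Phase 1 (accelerating): v₀ = 0 m/s, a = 1.9 m/s².
v = v₀ + at → t = (3.5 − 0) / 1.9 = 1.84 s
v² = v₀² + 2aΔx → Δx = (3.5² − 0²)/(2·1.9) = 3.22 m

Phase 2 (constant speed): v₀ = 3.50 m/s, a = 0 m/s².
v = v₀ + at = 3.50 + (0)(6) = 3.50 m/s
Δx = v₀t + ½at² = 3.50·6 + 0.5·0·6² = 21.0 m

Phase 3 (decelerating): v₀ = 3.50 m/s, a = -2.2 m/s².
v = v₀ + at → t = (0 − 3.50) / -2.2 = 1.59 s
v² = v₀² + 2aΔx → Δx = (0² − 3.50²)/(2·-2.2) = 2.78 m
Total time = 1.84 + 6.00 + 1.59 = 9.43 s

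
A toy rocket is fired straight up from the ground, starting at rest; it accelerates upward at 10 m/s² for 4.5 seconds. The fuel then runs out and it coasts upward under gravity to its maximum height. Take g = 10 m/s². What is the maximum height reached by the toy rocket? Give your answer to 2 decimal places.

202.50 m

Phase 1 (powered ascent): v₀ = 0 m/s, a = 10 m/s².
v = v₀ + at = 0 + (10)(4.5) = 45.0 m/s
Δx = v₀t + ½at² = 0·4.5 + 0.5·10·4.5² = 101 m

Phase 2 (coasting upward): v₀ = 45.0 m/s, a = -10 m/s².
v = v₀ + at → t = (0 − 45.0) / -10 = 4.50 s
v² = v₀² + 2aΔx → Δx = (0² − 45.0²)/(2·-10) = 101 m
Maximum height = 101 + 101 = 202 m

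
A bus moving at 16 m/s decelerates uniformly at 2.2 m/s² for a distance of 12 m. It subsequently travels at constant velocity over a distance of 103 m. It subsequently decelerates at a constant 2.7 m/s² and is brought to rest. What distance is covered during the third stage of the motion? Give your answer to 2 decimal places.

Phase 1 (decelerating): v₀ = 16.0 m/s, a = -2.2 m/s².
v² = v₀² + 2aΔx = 16.0² + 2·-2.2·12 = 203 → v = 14.3 m/s
t = (v − v₀)/a = (14.3 − 16.0)/-2.2 = 0.793 s

Phase 2 (constant speed): v₀ = 14.3 m/s, a = 0 m/s².
Constant speed: t = d/v = 103/14.3 = 7.23 s

Phase 3 (decelerating): v₀ = 14.3 m/s, a = -2.7 m/s².
v = v₀ + at → t = (0 − 14.3) / -2.7 = 5.28 s
v² = v₀² + 2aΔx → Δx = (0² − 14.3²)/(2·-2.7) = 37.6 m
Distance in phase 3 = 37.6 m

37.63 m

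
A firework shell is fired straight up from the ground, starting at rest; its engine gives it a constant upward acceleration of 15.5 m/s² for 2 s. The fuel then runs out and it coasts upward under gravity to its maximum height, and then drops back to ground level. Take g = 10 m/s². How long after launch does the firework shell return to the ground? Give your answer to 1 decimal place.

9.1 s

Phase 1 (powered ascent): v₀ = 0 m/s, a = 15.5 m/s².
v = v₀ + at = 0 + (15.5)(2) = 31.0 m/s
Δx = v₀t + ½at² = 0·2 + 0.5·15.5·2² = 31.0 m

Phase 2 (coasting upward): v₀ = 31.0 m/s, a = -10 m/s².
v = v₀ + at → t = (0 − 31.0) / -10 = 3.10 s
v² = v₀² + 2aΔx → Δx = (0² − 31.0²)/(2·-10) = 48.0 m

Phase 3 (free fall): v₀ = 0 m/s, a = -10 m/s².
Falls 79.0 m from rest: t = √(2·79.0/10) = 3.98 s; v = g·t = 39.8 m/s.
Total time = 2.00 + 3.10 + 3.98 = 9.08 s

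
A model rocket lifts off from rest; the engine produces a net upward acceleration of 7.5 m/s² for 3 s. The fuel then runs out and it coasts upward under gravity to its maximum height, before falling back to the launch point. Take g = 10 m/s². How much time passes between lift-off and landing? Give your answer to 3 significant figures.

8.69 s

Phase 1 (powered ascent): v₀ = 0 m/s, a = 7.5 m/s².
v = v₀ + at = 0 + (7.5)(3) = 22.5 m/s
Δx = v₀t + ½at² = 0·3 + 0.5·7.5·3² = 33.8 m

Phase 2 (coasting upward): v₀ = 22.5 m/s, a = -10 m/s².
v = v₀ + at → t = (0 − 22.5) / -10 = 2.25 s
v² = v₀² + 2aΔx → Δx = (0² − 22.5²)/(2·-10) = 25.3 m

Phase 3 (free fall): v₀ = 0 m/s, a = -10 m/s².
Falls 59.1 m from rest: t = √(2·59.1/10) = 3.44 s; v = g·t = 34.4 m/s.
Total time = 3.00 + 2.25 + 3.44 = 8.69 s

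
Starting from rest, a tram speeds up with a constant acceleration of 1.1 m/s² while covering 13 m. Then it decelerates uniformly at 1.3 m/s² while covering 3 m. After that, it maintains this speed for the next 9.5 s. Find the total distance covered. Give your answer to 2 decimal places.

Phase 1 (accelerating): v₀ = 0 m/s, a = 1.1 m/s².
v² = v₀² + 2aΔx = 0² + 2·1.1·13 = 28.6 → v = 5.35 m/s
t = (v − v₀)/a = (5.35 − 0)/1.1 = 4.86 s

Phase 2 (decelerating): v₀ = 5.35 m/s, a = -1.3 m/s².
v² = v₀² + 2aΔx = 5.35² + 2·-1.3·3 = 20.8 → v = 4.56 m/s
t = (v − v₀)/a = (4.56 − 5.35)/-1.3 = 0.606 s

Phase 3 (constant speed): v₀ = 4.56 m/s, a = 0 m/s².
v = v₀ + at = 4.56 + (0)(9.5) = 4.56 m/s
Δx = v₀t + ½at² = 4.56·9.5 + 0.5·0·9.5² = 43.3 m
Total distance = 13.0 + 3.00 + 43.3 = 59.3 m

59.33 m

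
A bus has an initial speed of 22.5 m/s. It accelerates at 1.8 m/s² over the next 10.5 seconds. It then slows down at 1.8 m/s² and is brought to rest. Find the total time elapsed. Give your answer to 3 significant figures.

Phase 1 (accelerating): v₀ = 22.5 m/s, a = 1.8 m/s².
v = v₀ + at = 22.5 + (1.8)(10.5) = 41.4 m/s
Δx = v₀t + ½at² = 22.5·10.5 + 0.5·1.8·10.5² = 335 m

Phase 2 (decelerating): v₀ = 41.4 m/s, a = -1.8 m/s².
v = v₀ + at → t = (0 − 41.4) / -1.8 = 23.0 s
v² = v₀² + 2aΔx → Δx = (0² − 41.4²)/(2·-1.8) = 476 m
Total time = 10.5 + 23.0 = 33.5 s

33.5 s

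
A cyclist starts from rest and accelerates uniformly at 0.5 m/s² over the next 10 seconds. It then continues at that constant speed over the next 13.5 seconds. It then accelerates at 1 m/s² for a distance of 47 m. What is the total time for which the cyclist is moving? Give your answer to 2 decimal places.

Phase 1 (accelerating): v₀ = 0 m/s, a = 0.5 m/s².
v = v₀ + at = 0 + (0.5)(10) = 5.00 m/s
Δx = v₀t + ½at² = 0·10 + 0.5·0.5·10² = 25.0 m

Phase 2 (constant speed): v₀ = 5.00 m/s, a = 0 m/s².
v = v₀ + at = 5.00 + (0)(13.5) = 5.00 m/s
Δx = v₀t + ½at² = 5.00·13.5 + 0.5·0·13.5² = 67.5 m

Phase 3 (accelerating): v₀ = 5.00 m/s, a = 1 m/s².
v² = v₀² + 2aΔx = 5.00² + 2·1·47 = 119 → v = 10.9 m/s
t = (v − v₀)/a = (10.9 − 5.00)/1 = 5.91 s
Total time = 10.0 + 13.5 + 5.91 = 29.4 s

29.41 s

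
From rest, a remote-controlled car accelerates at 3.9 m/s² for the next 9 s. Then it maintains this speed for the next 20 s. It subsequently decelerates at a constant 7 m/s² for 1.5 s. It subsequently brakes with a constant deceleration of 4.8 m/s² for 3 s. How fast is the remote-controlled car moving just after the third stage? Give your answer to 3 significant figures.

24.6 m/s

Phase 1 (accelerating): v₀ = 0 m/s, a = 3.9 m/s².
v = v₀ + at = 0 + (3.9)(9) = 35.1 m/s
Δx = v₀t + ½at² = 0·9 + 0.5·3.9·9² = 158 m

Phase 2 (constant speed): v₀ = 35.1 m/s, a = 0 m/s².
v = v₀ + at = 35.1 + (0)(20) = 35.1 m/s
Δx = v₀t + ½at² = 35.1·20 + 0.5·0·20² = 702 m

Phase 3 (decelerating): v₀ = 35.1 m/s, a = -7 m/s².
v = v₀ + at = 35.1 + (-7)(1.5) = 24.6 m/s
Δx = v₀t + ½at² = 35.1·1.5 + 0.5·-7·1.5² = 44.8 m
Speed at end of phase 3 = 24.6 m/s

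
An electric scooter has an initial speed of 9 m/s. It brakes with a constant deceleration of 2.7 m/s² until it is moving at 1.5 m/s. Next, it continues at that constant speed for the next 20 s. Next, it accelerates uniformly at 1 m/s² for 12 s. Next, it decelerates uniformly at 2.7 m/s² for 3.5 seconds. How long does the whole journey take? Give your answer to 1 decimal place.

38.3 s

Phase 1 (decelerating): v₀ = 9.00 m/s, a = -2.7 m/s².
v = v₀ + at → t = (1.5 − 9.00) / -2.7 = 2.78 s
v² = v₀² + 2aΔx → Δx = (1.5² − 9.00²)/(2·-2.7) = 14.6 m

Phase 2 (constant speed): v₀ = 1.50 m/s, a = 0 m/s².
v = v₀ + at = 1.50 + (0)(20) = 1.50 m/s
Δx = v₀t + ½at² = 1.50·20 + 0.5·0·20² = 30.0 m

Phase 3 (accelerating): v₀ = 1.50 m/s, a = 1 m/s².
v = v₀ + at = 1.50 + (1)(12) = 13.5 m/s
Δx = v₀t + ½at² = 1.50·12 + 0.5·1·12² = 90.0 m

Phase 4 (decelerating): v₀ = 13.5 m/s, a = -2.7 m/s².
v = v₀ + at = 13.5 + (-2.7)(3.5) = 4.05 m/s
Δx = v₀t + ½at² = 13.5·3.5 + 0.5·-2.7·3.5² = 30.7 m
Total time = 2.78 + 20.0 + 12.0 + 3.50 = 38.3 s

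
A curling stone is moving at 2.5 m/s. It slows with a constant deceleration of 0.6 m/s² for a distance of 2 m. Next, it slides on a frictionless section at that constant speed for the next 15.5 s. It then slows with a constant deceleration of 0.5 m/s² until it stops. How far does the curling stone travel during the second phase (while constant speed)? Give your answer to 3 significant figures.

Phase 1 (decelerating): v₀ = 2.50 m/s, a = -0.6 m/s².
v² = v₀² + 2aΔx = 2.50² + 2·-0.6·2 = 3.85 → v = 1.96 m/s
t = (v − v₀)/a = (1.96 − 2.50)/-0.6 = 0.896 s

Phase 2 (constant speed): v₀ = 1.96 m/s, a = 0 m/s².
v = v₀ + at = 1.96 + (0)(15.5) = 1.96 m/s
Δx = v₀t + ½at² = 1.96·15.5 + 0.5·0·15.5² = 30.4 m
Distance in phase 2 = 30.4 m

30.4 m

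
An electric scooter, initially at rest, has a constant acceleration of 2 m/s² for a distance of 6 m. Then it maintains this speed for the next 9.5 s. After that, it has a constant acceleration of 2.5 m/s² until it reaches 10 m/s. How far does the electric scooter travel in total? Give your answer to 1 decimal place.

67.7 m

Phase 1 (accelerating): v₀ = 0 m/s, a = 2 m/s².
v² = v₀² + 2aΔx = 0² + 2·2·6 = 24.0 → v = 4.90 m/s
t = (v − v₀)/a = (4.90 − 0)/2 = 2.45 s

Phase 2 (constant speed): v₀ = 4.90 m/s, a = 0 m/s².
v = v₀ + at = 4.90 + (0)(9.5) = 4.90 m/s
Δx = v₀t + ½at² = 4.90·9.5 + 0.5·0·9.5² = 46.5 m

Phase 3 (accelerating): v₀ = 4.90 m/s, a = 2.5 m/s².
v = v₀ + at → t = (10 − 4.90) / 2.5 = 2.04 s
v² = v₀² + 2aΔx → Δx = (10² − 4.90²)/(2·2.5) = 15.2 m
Total distance = 6.00 + 46.5 + 15.2 = 67.7 m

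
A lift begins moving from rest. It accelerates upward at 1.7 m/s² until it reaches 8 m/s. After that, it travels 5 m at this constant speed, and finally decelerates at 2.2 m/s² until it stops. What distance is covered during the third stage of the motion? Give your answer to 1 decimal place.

Phase 1 (accelerating): v₀ = 0 m/s, a = 1.7 m/s².
v = v₀ + at → t = (8 − 0) / 1.7 = 4.71 s
v² = v₀² + 2aΔx → Δx = (8² − 0²)/(2·1.7) = 18.8 m

Phase 2 (constant speed): v₀ = 8.00 m/s, a = 0 m/s².
Constant speed: t = d/v = 5/8.00 = 0.625 s

Phase 3 (decelerating): v₀ = 8.00 m/s, a = -2.2 m/s².
v = v₀ + at → t = (0 − 8.00) / -2.2 = 3.64 s
v² = v₀² + 2aΔx → Δx = (0² − 8.00²)/(2·-2.2) = 14.5 m
Distance in phase 3 = 14.5 m

14.5 m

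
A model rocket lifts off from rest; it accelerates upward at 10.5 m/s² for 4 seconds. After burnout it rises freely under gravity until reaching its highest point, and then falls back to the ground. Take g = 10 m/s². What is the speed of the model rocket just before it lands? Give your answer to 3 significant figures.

Phase 1 (powered ascent): v₀ = 0 m/s, a = 10.5 m/s².
v = v₀ + at = 0 + (10.5)(4) = 42.0 m/s
Δx = v₀t + ½at² = 0·4 + 0.5·10.5·4² = 84.0 m

Phase 2 (coasting upward): v₀ = 42.0 m/s, a = -10 m/s².
v = v₀ + at → t = (0 − 42.0) / -10 = 4.20 s
v² = v₀² + 2aΔx → Δx = (0² − 42.0²)/(2·-10) = 88.2 m

Phase 3 (free fall): v₀ = 0 m/s, a = -10 m/s².
Falls 172 m from rest: t = √(2·172/10) = 5.87 s; v = g·t = 58.7 m/s.
Impact speed = 58.7 m/s

58.7 m/s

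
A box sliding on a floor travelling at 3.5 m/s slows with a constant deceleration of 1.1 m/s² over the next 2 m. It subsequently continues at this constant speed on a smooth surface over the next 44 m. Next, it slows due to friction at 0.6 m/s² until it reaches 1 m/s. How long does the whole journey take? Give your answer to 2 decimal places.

19.34 s

Phase 1 (decelerating): v₀ = 3.50 m/s, a = -1.1 m/s².
v² = v₀² + 2aΔx = 3.50² + 2·-1.1·2 = 7.85 → v = 2.80 m/s
t = (v − v₀)/a = (2.80 − 3.50)/-1.1 = 0.635 s

Phase 2 (constant speed): v₀ = 2.80 m/s, a = 0 m/s².
Constant speed: t = d/v = 44/2.80 = 15.7 s

Phase 3 (decelerating): v₀ = 2.80 m/s, a = -0.6 m/s².
v = v₀ + at → t = (1 − 2.80) / -0.6 = 3.00 s
v² = v₀² + 2aΔx → Δx = (1² − 2.80²)/(2·-0.6) = 5.71 m
Total time = 0.635 + 15.7 + 3.00 = 19.3 s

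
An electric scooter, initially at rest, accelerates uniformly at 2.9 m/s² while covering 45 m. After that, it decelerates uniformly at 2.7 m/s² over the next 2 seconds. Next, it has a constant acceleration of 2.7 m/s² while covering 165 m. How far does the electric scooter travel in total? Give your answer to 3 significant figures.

237 m

Phase 1 (accelerating): v₀ = 0 m/s, a = 2.9 m/s².
v² = v₀² + 2aΔx = 0² + 2·2.9·45 = 261 → v = 16.2 m/s
t = (v − v₀)/a = (16.2 − 0)/2.9 = 5.57 s

Phase 2 (decelerating): v₀ = 16.2 m/s, a = -2.7 m/s².
v = v₀ + at = 16.2 + (-2.7)(2) = 10.8 m/s
Δx = v₀t + ½at² = 16.2·2 + 0.5·-2.7·2² = 26.9 m

Phase 3 (accelerating): v₀ = 10.8 m/s, a = 2.7 m/s².
v² = v₀² + 2aΔx = 10.8² + 2·2.7·165 = 1010 → v = 31.7 m/s
t = (v − v₀)/a = (31.7 − 10.8)/2.7 = 7.77 s
Total distance = 45.0 + 26.9 + 165 = 237 m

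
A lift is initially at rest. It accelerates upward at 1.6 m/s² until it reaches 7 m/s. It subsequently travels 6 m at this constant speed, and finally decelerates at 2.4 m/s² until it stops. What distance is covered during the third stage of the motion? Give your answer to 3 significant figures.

10.2 m

Phase 1 (accelerating): v₀ = 0 m/s, a = 1.6 m/s².
v = v₀ + at → t = (7 − 0) / 1.6 = 4.38 s
v² = v₀² + 2aΔx → Δx = (7² − 0²)/(2·1.6) = 15.3 m

Phase 2 (constant speed): v₀ = 7.00 m/s, a = 0 m/s².
Constant speed: t = d/v = 6/7.00 = 0.857 s

Phase 3 (decelerating): v₀ = 7.00 m/s, a = -2.4 m/s².
v = v₀ + at → t = (0 − 7.00) / -2.4 = 2.92 s
v² = v₀² + 2aΔx → Δx = (0² − 7.00²)/(2·-2.4) = 10.2 m
Distance in phase 3 = 10.2 m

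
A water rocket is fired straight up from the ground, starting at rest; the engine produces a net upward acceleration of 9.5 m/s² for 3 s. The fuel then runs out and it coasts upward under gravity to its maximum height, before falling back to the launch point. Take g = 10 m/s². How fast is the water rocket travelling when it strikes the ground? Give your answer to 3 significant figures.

40.8 m/s

Phase 1 (powered ascent): v₀ = 0 m/s, a = 9.5 m/s².
v = v₀ + at = 0 + (9.5)(3) = 28.5 m/s
Δx = v₀t + ½at² = 0·3 + 0.5·9.5·3² = 42.8 m

Phase 2 (coasting upward): v₀ = 28.5 m/s, a = -10 m/s².
v = v₀ + at → t = (0 − 28.5) / -10 = 2.85 s
v² = v₀² + 2aΔx → Δx = (0² − 28.5²)/(2·-10) = 40.6 m

Phase 3 (free fall): v₀ = 0 m/s, a = -10 m/s².
Falls 83.4 m from rest: t = √(2·83.4/10) = 4.08 s; v = g·t = 40.8 m/s.
Impact speed = 40.8 m/s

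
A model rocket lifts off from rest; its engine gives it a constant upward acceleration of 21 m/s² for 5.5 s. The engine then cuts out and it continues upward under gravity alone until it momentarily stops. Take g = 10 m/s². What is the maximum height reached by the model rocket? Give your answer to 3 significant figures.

Phase 1 (powered ascent): v₀ = 0 m/s, a = 21 m/s².
v = v₀ + at = 0 + (21)(5.5) = 116 m/s
Δx = v₀t + ½at² = 0·5.5 + 0.5·21·5.5² = 318 m

Phase 2 (coasting upward): v₀ = 116 m/s, a = -10 m/s².
v = v₀ + at → t = (0 − 116) / -10 = 11.6 s
v² = v₀² + 2aΔx → Δx = (0² − 116²)/(2·-10) = 667 m
Maximum height = 318 + 667 = 985 m

985 m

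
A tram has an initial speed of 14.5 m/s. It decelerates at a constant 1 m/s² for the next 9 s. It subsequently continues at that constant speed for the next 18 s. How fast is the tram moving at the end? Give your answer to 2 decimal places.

5.50 m/s

Phase 1 (decelerating): v₀ = 14.5 m/s, a = -1 m/s².
v = v₀ + at = 14.5 + (-1)(9) = 5.50 m/s
Δx = v₀t + ½at² = 14.5·9 + 0.5·-1·9² = 90.0 m

Phase 2 (constant speed): v₀ = 5.50 m/s, a = 0 m/s².
v = v₀ + at = 5.50 + (0)(18) = 5.50 m/s
Δx = v₀t + ½at² = 5.50·18 + 0.5·0·18² = 99.0 m
Final speed = 5.50 m/s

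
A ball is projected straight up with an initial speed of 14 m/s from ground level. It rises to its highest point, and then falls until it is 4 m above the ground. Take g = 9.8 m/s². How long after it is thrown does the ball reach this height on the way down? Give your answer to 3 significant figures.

2.54 s

Phase 1 (rising): v₀ = 14.0 m/s, a = -9.8 m/s².
v = v₀ + at → t = (0 − 14.0) / -9.8 = 1.43 s
v² = v₀² + 2aΔx → Δx = (0² − 14.0²)/(2·-9.8) = 10.0 m

Phase 2 (falling): v₀ = 0 m/s, a = -9.8 m/s².
Falls 6.00 m from rest: t = √(2·6.00/9.8) = 1.11 s; v = g·t = 10.8 m/s.
Total time = 1.43 + 1.11 = 2.54 s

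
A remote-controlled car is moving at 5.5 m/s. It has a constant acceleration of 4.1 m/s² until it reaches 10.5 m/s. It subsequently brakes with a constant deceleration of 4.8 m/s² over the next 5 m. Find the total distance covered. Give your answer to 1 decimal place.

Phase 1 (accelerating): v₀ = 5.50 m/s, a = 4.1 m/s².
v = v₀ + at → t = (10.5 − 5.50) / 4.1 = 1.22 s
v² = v₀² + 2aΔx → Δx = (10.5² − 5.50²)/(2·4.1) = 9.76 m

Phase 2 (decelerating): v₀ = 10.5 m/s, a = -4.8 m/s².
v² = v₀² + 2aΔx = 10.5² + 2·-4.8·5 = 62.2 → v = 7.89 m/s
t = (v − v₀)/a = (7.89 − 10.5)/-4.8 = 0.544 s
Total distance = 9.76 + 5.00 = 14.8 m

14.8 m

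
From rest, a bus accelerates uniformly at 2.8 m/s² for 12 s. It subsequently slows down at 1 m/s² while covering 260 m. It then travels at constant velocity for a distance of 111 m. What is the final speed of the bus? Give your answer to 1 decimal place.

24.7 m/s

Phase 1 (accelerating): v₀ = 0 m/s, a = 2.8 m/s².
v = v₀ + at = 0 + (2.8)(12) = 33.6 m/s
Δx = v₀t + ½at² = 0·12 + 0.5·2.8·12² = 202 m

Phase 2 (decelerating): v₀ = 33.6 m/s, a = -1 m/s².
v² = v₀² + 2aΔx = 33.6² + 2·-1·260 = 609 → v = 24.7 m/s
t = (v − v₀)/a = (24.7 − 33.6)/-1 = 8.92 s

Phase 3 (constant speed): v₀ = 24.7 m/s, a = 0 m/s².
Constant speed: t = d/v = 111/24.7 = 4.50 s
Final speed = 24.7 m/s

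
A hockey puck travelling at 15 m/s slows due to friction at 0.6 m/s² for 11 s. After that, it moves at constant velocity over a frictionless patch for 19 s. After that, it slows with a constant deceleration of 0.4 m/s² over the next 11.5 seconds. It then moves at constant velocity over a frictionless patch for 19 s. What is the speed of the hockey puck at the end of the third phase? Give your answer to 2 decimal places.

3.80 m/s

Phase 1 (decelerating): v₀ = 15.0 m/s, a = -0.6 m/s².
v = v₀ + at = 15.0 + (-0.6)(11) = 8.40 m/s
Δx = v₀t + ½at² = 15.0·11 + 0.5·-0.6·11² = 129 m

Phase 2 (constant speed): v₀ = 8.40 m/s, a = 0 m/s².
v = v₀ + at = 8.40 + (0)(19) = 8.40 m/s
Δx = v₀t + ½at² = 8.40·19 + 0.5·0·19² = 160 m

Phase 3 (decelerating): v₀ = 8.40 m/s, a = -0.4 m/s².
v = v₀ + at = 8.40 + (-0.4)(11.5) = 3.80 m/s
Δx = v₀t + ½at² = 8.40·11.5 + 0.5·-0.4·11.5² = 70.2 m
Speed at end of phase 3 = 3.80 m/s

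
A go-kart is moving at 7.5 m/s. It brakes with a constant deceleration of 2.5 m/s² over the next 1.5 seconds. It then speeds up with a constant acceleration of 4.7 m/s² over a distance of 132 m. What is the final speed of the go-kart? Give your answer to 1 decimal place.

Phase 1 (decelerating): v₀ = 7.50 m/s, a = -2.5 m/s².
v = v₀ + at = 7.50 + (-2.5)(1.5) = 3.75 m/s
Δx = v₀t + ½at² = 7.50·1.5 + 0.5·-2.5·1.5² = 8.44 m

Phase 2 (accelerating): v₀ = 3.75 m/s, a = 4.7 m/s².
v² = v₀² + 2aΔx = 3.75² + 2·4.7·132 = 1250 → v = 35.4 m/s
t = (v − v₀)/a = (35.4 − 3.75)/4.7 = 6.74 s
Final speed = 35.4 m/s

35.4 m/s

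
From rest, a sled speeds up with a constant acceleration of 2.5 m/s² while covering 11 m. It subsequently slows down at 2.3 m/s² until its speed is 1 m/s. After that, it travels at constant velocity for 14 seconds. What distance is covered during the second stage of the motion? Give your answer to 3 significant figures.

11.7 m

Phase 1 (accelerating): v₀ = 0 m/s, a = 2.5 m/s².
v² = v₀² + 2aΔx = 0² + 2·2.5·11 = 55.0 → v = 7.42 m/s
t = (v − v₀)/a = (7.42 − 0)/2.5 = 2.97 s

Phase 2 (decelerating): v₀ = 7.42 m/s, a = -2.3 m/s².
v = v₀ + at → t = (1 − 7.42) / -2.3 = 2.79 s
v² = v₀² + 2aΔx → Δx = (1² − 7.42²)/(2·-2.3) = 11.7 m
Distance in phase 2 = 11.7 m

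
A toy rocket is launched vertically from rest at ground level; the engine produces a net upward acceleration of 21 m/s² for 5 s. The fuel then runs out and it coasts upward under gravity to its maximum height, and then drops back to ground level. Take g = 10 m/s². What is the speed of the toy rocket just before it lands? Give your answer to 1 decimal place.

Phase 1 (powered ascent): v₀ = 0 m/s, a = 21 m/s².
v = v₀ + at = 0 + (21)(5) = 105 m/s
Δx = v₀t + ½at² = 0·5 + 0.5·21·5² = 262 m

Phase 2 (coasting upward): v₀ = 105 m/s, a = -10 m/s².
v = v₀ + at → t = (0 − 105) / -10 = 10.5 s
v² = v₀² + 2aΔx → Δx = (0² − 105²)/(2·-10) = 551 m

Phase 3 (free fall): v₀ = 0 m/s, a = -10 m/s².
Falls 814 m from rest: t = √(2·814/10) = 12.8 s; v = g·t = 128 m/s.
Impact speed = 128 m/s

127.6 m/s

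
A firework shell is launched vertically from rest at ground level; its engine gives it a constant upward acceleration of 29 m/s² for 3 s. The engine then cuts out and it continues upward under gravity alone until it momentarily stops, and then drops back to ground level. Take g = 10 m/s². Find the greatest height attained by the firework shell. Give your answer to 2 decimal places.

Phase 1 (powered ascent): v₀ = 0 m/s, a = 29 m/s².
v = v₀ + at = 0 + (29)(3) = 87.0 m/s
Δx = v₀t + ½at² = 0·3 + 0.5·29·3² = 130 m

Phase 2 (coasting upward): v₀ = 87.0 m/s, a = -10 m/s².
v = v₀ + at → t = (0 − 87.0) / -10 = 8.70 s
v² = v₀² + 2aΔx → Δx = (0² − 87.0²)/(2·-10) = 378 m
Maximum height = 130 + 378 = 509 m

508.95 m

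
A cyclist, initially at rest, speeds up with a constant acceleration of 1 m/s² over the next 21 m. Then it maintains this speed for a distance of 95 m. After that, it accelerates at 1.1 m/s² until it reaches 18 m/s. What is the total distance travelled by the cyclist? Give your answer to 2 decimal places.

Phase 1 (accelerating): v₀ = 0 m/s, a = 1 m/s².
v² = v₀² + 2aΔx = 0² + 2·1·21 = 42.0 → v = 6.48 m/s
t = (v − v₀)/a = (6.48 − 0)/1 = 6.48 s

Phase 2 (constant speed): v₀ = 6.48 m/s, a = 0 m/s².
Constant speed: t = d/v = 95/6.48 = 14.7 s

Phase 3 (accelerating): v₀ = 6.48 m/s, a = 1.1 m/s².
v = v₀ + at → t = (18 − 6.48) / 1.1 = 10.5 s
v² = v₀² + 2aΔx → Δx = (18² − 6.48²)/(2·1.1) = 128 m
Total distance = 21.0 + 95.0 + 128 = 244 m

244.18 m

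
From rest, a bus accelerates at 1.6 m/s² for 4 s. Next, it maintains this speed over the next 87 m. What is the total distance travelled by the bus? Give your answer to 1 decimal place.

99.8 m

Phase 1 (accelerating): v₀ = 0 m/s, a = 1.6 m/s².
v = v₀ + at = 0 + (1.6)(4) = 6.40 m/s
Δx = v₀t + ½at² = 0·4 + 0.5·1.6·4² = 12.8 m

Phase 2 (constant speed): v₀ = 6.40 m/s, a = 0 m/s².
Constant speed: t = d/v = 87/6.40 = 13.6 s
Total distance = 12.8 + 87.0 = 99.8 m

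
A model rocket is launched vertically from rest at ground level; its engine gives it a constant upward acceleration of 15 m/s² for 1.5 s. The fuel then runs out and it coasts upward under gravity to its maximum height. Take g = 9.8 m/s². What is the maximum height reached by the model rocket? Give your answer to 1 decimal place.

42.7 m

Phase 1 (powered ascent): v₀ = 0 m/s, a = 15 m/s².
v = v₀ + at = 0 + (15)(1.5) = 22.5 m/s
Δx = v₀t + ½at² = 0·1.5 + 0.5·15·1.5² = 16.9 m

Phase 2 (coasting upward): v₀ = 22.5 m/s, a = -9.8 m/s².
v = v₀ + at → t = (0 − 22.5) / -9.8 = 2.30 s
v² = v₀² + 2aΔx → Δx = (0² − 22.5²)/(2·-9.8) = 25.8 m
Maximum height = 16.9 + 25.8 = 42.7 m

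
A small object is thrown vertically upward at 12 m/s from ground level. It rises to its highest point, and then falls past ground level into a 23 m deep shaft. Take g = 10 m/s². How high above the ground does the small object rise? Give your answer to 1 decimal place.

Phase 1 (rising): v₀ = 12.0 m/s, a = -10 m/s².
v = v₀ + at → t = (0 − 12.0) / -10 = 1.20 s
v² = v₀² + 2aΔx → Δx = (0² − 12.0²)/(2·-10) = 7.20 m
Maximum height = 7.20 m

7.2 m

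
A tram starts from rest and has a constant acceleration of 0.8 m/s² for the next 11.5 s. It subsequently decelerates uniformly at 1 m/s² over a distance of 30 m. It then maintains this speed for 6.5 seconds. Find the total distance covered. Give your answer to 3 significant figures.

Phase 1 (accelerating): v₀ = 0 m/s, a = 0.8 m/s².
v = v₀ + at = 0 + (0.8)(11.5) = 9.20 m/s
Δx = v₀t + ½at² = 0·11.5 + 0.5·0.8·11.5² = 52.9 m

Phase 2 (decelerating): v₀ = 9.20 m/s, a = -1 m/s².
v² = v₀² + 2aΔx = 9.20² + 2·-1·30 = 24.6 → v = 4.96 m/s
t = (v − v₀)/a = (4.96 − 9.20)/-1 = 4.24 s

Phase 3 (constant speed): v₀ = 4.96 m/s, a = 0 m/s².
v = v₀ + at = 4.96 + (0)(6.5) = 4.96 m/s
Δx = v₀t + ½at² = 4.96·6.5 + 0.5·0·6.5² = 32.3 m
Total distance = 52.9 + 30.0 + 32.3 = 115 m

115 m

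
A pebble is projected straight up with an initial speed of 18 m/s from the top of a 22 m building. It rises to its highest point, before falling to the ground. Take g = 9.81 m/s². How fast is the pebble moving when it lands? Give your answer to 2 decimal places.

27.49 m/s

Phase 1 (rising): v₀ = 18.0 m/s, a = -9.81 m/s².
v = v₀ + at → t = (0 − 18.0) / -9.81 = 1.83 s
v² = v₀² + 2aΔx → Δx = (0² − 18.0²)/(2·-9.81) = 16.5 m

Phase 2 (falling): v₀ = 0 m/s, a = -9.81 m/s².
Falls 38.5 m from rest: t = √(2·38.5/9.81) = 2.80 s; v = g·t = 27.5 m/s.
Final speed = 27.5 m/s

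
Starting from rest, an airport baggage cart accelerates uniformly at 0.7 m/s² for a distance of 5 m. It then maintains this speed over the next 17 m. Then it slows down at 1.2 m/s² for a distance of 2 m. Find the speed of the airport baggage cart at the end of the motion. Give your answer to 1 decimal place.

1.5 m/s

Phase 1 (accelerating): v₀ = 0 m/s, a = 0.7 m/s².
v² = v₀² + 2aΔx = 0² + 2·0.7·5 = 7.00 → v = 2.65 m/s
t = (v − v₀)/a = (2.65 − 0)/0.7 = 3.78 s

Phase 2 (constant speed): v₀ = 2.65 m/s, a = 0 m/s².
Constant speed: t = d/v = 17/2.65 = 6.43 s

Phase 3 (decelerating): v₀ = 2.65 m/s, a = -1.2 m/s².
v² = v₀² + 2aΔx = 2.65² + 2·-1.2·2 = 2.20 → v = 1.48 m/s
t = (v − v₀)/a = (1.48 − 2.65)/-1.2 = 0.969 s
Final speed = 1.48 m/s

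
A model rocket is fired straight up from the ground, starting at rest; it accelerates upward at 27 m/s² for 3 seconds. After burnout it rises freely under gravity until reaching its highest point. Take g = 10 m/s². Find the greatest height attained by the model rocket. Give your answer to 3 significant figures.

Phase 1 (powered ascent): v₀ = 0 m/s, a = 27 m/s².
v = v₀ + at = 0 + (27)(3) = 81.0 m/s
Δx = v₀t + ½at² = 0·3 + 0.5·27·3² = 122 m

Phase 2 (coasting upward): v₀ = 81.0 m/s, a = -10 m/s².
v = v₀ + at → t = (0 − 81.0) / -10 = 8.10 s
v² = v₀² + 2aΔx → Δx = (0² − 81.0²)/(2·-10) = 328 m
Maximum height = 122 + 328 = 450 m

450 m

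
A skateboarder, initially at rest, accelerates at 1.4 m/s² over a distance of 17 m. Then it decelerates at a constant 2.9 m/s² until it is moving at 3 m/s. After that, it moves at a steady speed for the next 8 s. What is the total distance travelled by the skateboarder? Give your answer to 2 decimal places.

Phase 1 (accelerating): v₀ = 0 m/s, a = 1.4 m/s².
v² = v₀² + 2aΔx = 0² + 2·1.4·17 = 47.6 → v = 6.90 m/s
t = (v − v₀)/a = (6.90 − 0)/1.4 = 4.93 s

Phase 2 (decelerating): v₀ = 6.90 m/s, a = -2.9 m/s².
v = v₀ + at → t = (3 − 6.90) / -2.9 = 1.34 s
v² = v₀² + 2aΔx → Δx = (3² − 6.90²)/(2·-2.9) = 6.66 m

Phase 3 (constant speed): v₀ = 3.00 m/s, a = 0 m/s².
v = v₀ + at = 3.00 + (0)(8) = 3.00 m/s
Δx = v₀t + ½at² = 3.00·8 + 0.5·0·8² = 24.0 m
Total distance = 17.0 + 6.66 + 24.0 = 47.7 m

47.66 m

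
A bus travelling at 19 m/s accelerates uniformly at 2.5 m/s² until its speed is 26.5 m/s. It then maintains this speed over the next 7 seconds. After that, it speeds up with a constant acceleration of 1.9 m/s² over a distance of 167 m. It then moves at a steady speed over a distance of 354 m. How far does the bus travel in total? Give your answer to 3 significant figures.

775 m

Phase 1 (accelerating): v₀ = 19.0 m/s, a = 2.5 m/s².
v = v₀ + at → t = (26.5 − 19.0) / 2.5 = 3.00 s
v² = v₀² + 2aΔx → Δx = (26.5² − 19.0²)/(2·2.5) = 68.2 m

Phase 2 (constant speed): v₀ = 26.5 m/s, a = 0 m/s².
v = v₀ + at = 26.5 + (0)(7) = 26.5 m/s
Δx = v₀t + ½at² = 26.5·7 + 0.5·0·7² = 186 m

Phase 3 (accelerating): v₀ = 26.5 m/s, a = 1.9 m/s².
v² = v₀² + 2aΔx = 26.5² + 2·1.9·167 = 1340 → v = 36.6 m/s
t = (v − v₀)/a = (36.6 − 26.5)/1.9 = 5.30 s

Phase 4 (constant speed): v₀ = 36.6 m/s, a = 0 m/s².
Constant speed: t = d/v = 354/36.6 = 9.68 s
Total distance = 68.2 + 186 + 167 + 354 = 775 m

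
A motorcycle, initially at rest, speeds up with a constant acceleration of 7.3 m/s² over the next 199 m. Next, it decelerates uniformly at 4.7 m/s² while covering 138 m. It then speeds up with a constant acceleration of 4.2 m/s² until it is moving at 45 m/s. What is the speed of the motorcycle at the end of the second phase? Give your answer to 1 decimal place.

40.1 m/s

Phase 1 (accelerating): v₀ = 0 m/s, a = 7.3 m/s².
v² = v₀² + 2aΔx = 0² + 2·7.3·199 = 2910 → v = 53.9 m/s
t = (v − v₀)/a = (53.9 − 0)/7.3 = 7.38 s

Phase 2 (decelerating): v₀ = 53.9 m/s, a = -4.7 m/s².
v² = v₀² + 2aΔx = 53.9² + 2·-4.7·138 = 1610 → v = 40.1 m/s
t = (v − v₀)/a = (40.1 − 53.9)/-4.7 = 2.94 s
Speed at end of phase 2 = 40.1 m/s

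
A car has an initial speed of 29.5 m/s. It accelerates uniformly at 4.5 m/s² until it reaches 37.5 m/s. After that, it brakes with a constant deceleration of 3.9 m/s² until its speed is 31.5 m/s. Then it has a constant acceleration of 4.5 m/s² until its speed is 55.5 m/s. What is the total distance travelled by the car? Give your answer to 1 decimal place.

344.6 m

Phase 1 (accelerating): v₀ = 29.5 m/s, a = 4.5 m/s².
v = v₀ + at → t = (37.5 − 29.5) / 4.5 = 1.78 s
v² = v₀² + 2aΔx → Δx = (37.5² − 29.5²)/(2·4.5) = 59.6 m

Phase 2 (decelerating): v₀ = 37.5 m/s, a = -3.9 m/s².
v = v₀ + at → t = (31.5 − 37.5) / -3.9 = 1.54 s
v² = v₀² + 2aΔx → Δx = (31.5² − 37.5²)/(2·-3.9) = 53.1 m

Phase 3 (accelerating): v₀ = 31.5 m/s, a = 4.5 m/s².
v = v₀ + at → t = (55.5 − 31.5) / 4.5 = 5.33 s
v² = v₀² + 2aΔx → Δx = (55.5² − 31.5²)/(2·4.5) = 232 m
Total distance = 59.6 + 53.1 + 232 = 345 m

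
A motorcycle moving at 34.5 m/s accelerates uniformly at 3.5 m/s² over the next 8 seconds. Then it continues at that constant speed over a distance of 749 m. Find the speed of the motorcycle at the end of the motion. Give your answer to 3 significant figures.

62.5 m/s

Phase 1 (accelerating): v₀ = 34.5 m/s, a = 3.5 m/s².
v = v₀ + at = 34.5 + (3.5)(8) = 62.5 m/s
Δx = v₀t + ½at² = 34.5·8 + 0.5·3.5·8² = 388 m

Phase 2 (constant speed): v₀ = 62.5 m/s, a = 0 m/s².
Constant speed: t = d/v = 749/62.5 = 12.0 s
Final speed = 62.5 m/s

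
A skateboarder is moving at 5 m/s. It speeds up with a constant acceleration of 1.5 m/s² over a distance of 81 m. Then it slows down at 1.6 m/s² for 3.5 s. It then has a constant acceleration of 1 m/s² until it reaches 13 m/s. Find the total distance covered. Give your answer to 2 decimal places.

Phase 1 (accelerating): v₀ = 5.00 m/s, a = 1.5 m/s².
v² = v₀² + 2aΔx = 5.00² + 2·1.5·81 = 268 → v = 16.4 m/s
t = (v − v₀)/a = (16.4 − 5.00)/1.5 = 7.58 s

Phase 2 (decelerating): v₀ = 16.4 m/s, a = -1.6 m/s².
v = v₀ + at = 16.4 + (-1.6)(3.5) = 10.8 m/s
Δx = v₀t + ½at² = 16.4·3.5 + 0.5·-1.6·3.5² = 47.5 m

Phase 3 (accelerating): v₀ = 10.8 m/s, a = 1 m/s².
v = v₀ + at → t = (13 − 10.8) / 1 = 2.23 s
v² = v₀² + 2aΔx → Δx = (13² − 10.8²)/(2·1) = 26.5 m
Total distance = 81.0 + 47.5 + 26.5 = 155 m

154.99 m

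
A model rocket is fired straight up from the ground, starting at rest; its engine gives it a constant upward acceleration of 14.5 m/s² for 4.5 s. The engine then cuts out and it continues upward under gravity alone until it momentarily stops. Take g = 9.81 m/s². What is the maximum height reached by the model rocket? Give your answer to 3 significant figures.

364 m

Phase 1 (powered ascent): v₀ = 0 m/s, a = 14.5 m/s².
v = v₀ + at = 0 + (14.5)(4.5) = 65.2 m/s
Δx = v₀t + ½at² = 0·4.5 + 0.5·14.5·4.5² = 147 m

Phase 2 (coasting upward): v₀ = 65.2 m/s, a = -9.81 m/s².
v = v₀ + at → t = (0 − 65.2) / -9.81 = 6.65 s
v² = v₀² + 2aΔx → Δx = (0² − 65.2²)/(2·-9.81) = 217 m
Maximum height = 147 + 217 = 364 m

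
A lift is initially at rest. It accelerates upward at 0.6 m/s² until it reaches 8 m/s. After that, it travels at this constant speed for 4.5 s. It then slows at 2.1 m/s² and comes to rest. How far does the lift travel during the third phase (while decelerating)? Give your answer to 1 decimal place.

15.2 m

Phase 1 (accelerating): v₀ = 0 m/s, a = 0.6 m/s².
v = v₀ + at → t = (8 − 0) / 0.6 = 13.3 s
v² = v₀² + 2aΔx → Δx = (8² − 0²)/(2·0.6) = 53.3 m

Phase 2 (constant speed): v₀ = 8.00 m/s, a = 0 m/s².
v = v₀ + at = 8.00 + (0)(4.5) = 8.00 m/s
Δx = v₀t + ½at² = 8.00·4.5 + 0.5·0·4.5² = 36.0 m

Phase 3 (decelerating): v₀ = 8.00 m/s, a = -2.1 m/s².
v = v₀ + at → t = (0 − 8.00) / -2.1 = 3.81 s
v² = v₀² + 2aΔx → Δx = (0² − 8.00²)/(2·-2.1) = 15.2 m
Distance in phase 3 = 15.2 m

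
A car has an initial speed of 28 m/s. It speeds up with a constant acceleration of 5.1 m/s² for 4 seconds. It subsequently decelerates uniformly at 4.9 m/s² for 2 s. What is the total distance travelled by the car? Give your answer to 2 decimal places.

Phase 1 (accelerating): v₀ = 28.0 m/s, a = 5.1 m/s².
v = v₀ + at = 28.0 + (5.1)(4) = 48.4 m/s
Δx = v₀t + ½at² = 28.0·4 + 0.5·5.1·4² = 153 m

Phase 2 (decelerating): v₀ = 48.4 m/s, a = -4.9 m/s².
v = v₀ + at = 48.4 + (-4.9)(2) = 38.6 m/s
Δx = v₀t + ½at² = 48.4·2 + 0.5·-4.9·2² = 87.0 m
Total distance = 153 + 87.0 = 240 m

239.80 m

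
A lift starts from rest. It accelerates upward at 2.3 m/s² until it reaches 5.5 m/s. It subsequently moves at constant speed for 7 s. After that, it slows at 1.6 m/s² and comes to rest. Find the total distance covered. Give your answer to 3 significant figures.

54.5 m

Phase 1 (accelerating): v₀ = 0 m/s, a = 2.3 m/s².
v = v₀ + at → t = (5.5 − 0) / 2.3 = 2.39 s
v² = v₀² + 2aΔx → Δx = (5.5² − 0²)/(2·2.3) = 6.58 m

Phase 2 (constant speed): v₀ = 5.50 m/s, a = 0 m/s².
v = v₀ + at = 5.50 + (0)(7) = 5.50 m/s
Δx = v₀t + ½at² = 5.50·7 + 0.5·0·7² = 38.5 m

Phase 3 (decelerating): v₀ = 5.50 m/s, a = -1.6 m/s².
v = v₀ + at → t = (0 − 5.50) / -1.6 = 3.44 s
v² = v₀² + 2aΔx → Δx = (0² − 5.50²)/(2·-1.6) = 9.45 m
Total distance = 6.58 + 38.5 + 9.45 = 54.5 m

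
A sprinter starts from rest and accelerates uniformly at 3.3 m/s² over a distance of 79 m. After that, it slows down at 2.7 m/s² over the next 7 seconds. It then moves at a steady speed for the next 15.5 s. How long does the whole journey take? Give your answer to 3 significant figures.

Phase 1 (accelerating): v₀ = 0 m/s, a = 3.3 m/s².
v² = v₀² + 2aΔx = 0² + 2·3.3·79 = 521 → v = 22.8 m/s
t = (v − v₀)/a = (22.8 − 0)/3.3 = 6.92 s

Phase 2 (decelerating): v₀ = 22.8 m/s, a = -2.7 m/s².
v = v₀ + at = 22.8 + (-2.7)(7) = 3.93 m/s
Δx = v₀t + ½at² = 22.8·7 + 0.5·-2.7·7² = 93.7 m

Phase 3 (constant speed): v₀ = 3.93 m/s, a = 0 m/s².
v = v₀ + at = 3.93 + (0)(15.5) = 3.93 m/s
Δx = v₀t + ½at² = 3.93·15.5 + 0.5·0·15.5² = 61.0 m
Total time = 6.92 + 7.00 + 15.5 = 29.4 s

29.4 s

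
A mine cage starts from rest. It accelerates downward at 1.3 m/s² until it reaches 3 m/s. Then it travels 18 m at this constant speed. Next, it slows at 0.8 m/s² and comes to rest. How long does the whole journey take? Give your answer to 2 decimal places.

Phase 1 (accelerating): v₀ = 0 m/s, a = 1.3 m/s².
v = v₀ + at → t = (3 − 0) / 1.3 = 2.31 s
v² = v₀² + 2aΔx → Δx = (3² − 0²)/(2·1.3) = 3.46 m

Phase 2 (constant speed): v₀ = 3.00 m/s, a = 0 m/s².
Constant speed: t = d/v = 18/3.00 = 6.00 s

Phase 3 (decelerating): v₀ = 3.00 m/s, a = -0.8 m/s².
v = v₀ + at → t = (0 − 3.00) / -0.8 = 3.75 s
v² = v₀² + 2aΔx → Δx = (0² − 3.00²)/(2·-0.8) = 5.62 m
Total time = 2.31 + 6.00 + 3.75 = 12.1 s

12.06 s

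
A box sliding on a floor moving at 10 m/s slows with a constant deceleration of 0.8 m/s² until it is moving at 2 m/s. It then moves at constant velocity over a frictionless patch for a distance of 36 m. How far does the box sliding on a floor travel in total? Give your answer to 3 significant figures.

Phase 1 (decelerating): v₀ = 10.0 m/s, a = -0.8 m/s².
v = v₀ + at → t = (2 − 10.0) / -0.8 = 10.0 s
v² = v₀² + 2aΔx → Δx = (2² − 10.0²)/(2·-0.8) = 60.0 m

Phase 2 (constant speed): v₀ = 2.00 m/s, a = 0 m/s².
Constant speed: t = d/v = 36/2.00 = 18.0 s
Total distance = 60.0 + 36.0 = 96.0 m

96.0 m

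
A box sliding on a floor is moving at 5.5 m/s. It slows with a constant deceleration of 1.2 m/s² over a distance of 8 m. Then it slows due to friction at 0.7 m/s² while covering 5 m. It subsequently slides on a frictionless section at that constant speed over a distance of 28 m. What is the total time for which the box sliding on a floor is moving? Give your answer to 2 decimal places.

Phase 1 (decelerating): v₀ = 5.50 m/s, a = -1.2 m/s².
v² = v₀² + 2aΔx = 5.50² + 2·-1.2·8 = 11.1 → v = 3.32 m/s
t = (v − v₀)/a = (3.32 − 5.50)/-1.2 = 1.81 s

Phase 2 (decelerating): v₀ = 3.32 m/s, a = -0.7 m/s².
v² = v₀² + 2aΔx = 3.32² + 2·-0.7·5 = 4.05 → v = 2.01 m/s
t = (v − v₀)/a = (2.01 − 3.32)/-0.7 = 1.87 s

Phase 3 (constant speed): v₀ = 2.01 m/s, a = 0 m/s².
Constant speed: t = d/v = 28/2.01 = 13.9 s
Total time = 1.81 + 1.87 + 13.9 = 17.6 s

17.60 s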